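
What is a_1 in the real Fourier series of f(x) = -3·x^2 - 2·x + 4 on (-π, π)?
a_1 = (1/π) ∫_{-π}^{π} f(x)·cos(1x) dx.
Evaluate the integral (use parity and integration by parts as needed): a_1 = 12.

Final answer: 12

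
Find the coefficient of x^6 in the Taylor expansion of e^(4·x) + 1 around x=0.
Expand to order 6: e^(4·x) + 1 = 256·x^6/45 + 128·x^5/15 + 32·x^4/3 + 32·x^3/3 + 8·x^2 + 4·x + 2 + O(x^7).
The coefficient of x^6 is 256/45.

Final answer: 256/45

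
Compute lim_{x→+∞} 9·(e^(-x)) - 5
Evaluate the dominant behaviour as x → +∞; each term tends to a finite value or vanishes.
Limit = -5.

Final answer: -5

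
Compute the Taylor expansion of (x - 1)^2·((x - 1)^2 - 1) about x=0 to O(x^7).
x^4 - 4·x^3 + 5·x^2 - 2·x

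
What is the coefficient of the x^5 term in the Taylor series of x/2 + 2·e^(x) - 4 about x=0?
Expand to order 5: x/2 + 2·e^(x) - 4 = x^5/60 + x^4/12 + x^3/3 + x^2 + 5·x/2 - 2 + O(x^6).
The coefficient of x^5 is 1/60.

Final answer: 1/60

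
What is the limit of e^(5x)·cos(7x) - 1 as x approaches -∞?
Evaluate the dominant behaviour as x → -∞; each term tends to a finite value or vanishes.
Limit = -1.

Final answer: -1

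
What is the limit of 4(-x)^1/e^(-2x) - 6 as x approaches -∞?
The quotient is an ∞/∞ indeterminate form as x → -∞.
Compare growth rates of the dominant terms (exponentials ≫ polynomials ≫ logarithms), or apply L'Hôpital's rule; the quotient → 0.
Adding the constant: 0 - 6 = -6. Limit = -6.

Final answer: -6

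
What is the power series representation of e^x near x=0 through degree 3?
x^3/6 + x^2/2 + x + 1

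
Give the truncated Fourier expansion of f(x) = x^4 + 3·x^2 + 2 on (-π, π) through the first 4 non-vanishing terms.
(36 - 8·π^2)·cos(x) + 2·π^2·cos(2·x) + (-8·π^2/9 - 20/27)·cos(3·x) + 2 + π^2 + π^4/5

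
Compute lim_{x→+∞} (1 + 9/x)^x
As x → +∞: this is the defining limit (1 + 9/x)^x → e^9.
Limit = e^(9).

Final answer: e^(9)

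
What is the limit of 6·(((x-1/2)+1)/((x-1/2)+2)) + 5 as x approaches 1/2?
Direct substitution at x = 1/2 gives 8.

Final answer: 8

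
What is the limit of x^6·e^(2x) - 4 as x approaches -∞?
The product is a 0·∞ indeterminate form at x → -∞.
Rewrite the product as x^6 / e^(-2x) (an ∞/∞ form) and apply L'Hôpital, or use the standard hierarchy e^(2|x|) ≫ |x^6| as x → -∞.
The indeterminate product → 0, so the limit = -4.

Final answer: -4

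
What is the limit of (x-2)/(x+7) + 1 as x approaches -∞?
Evaluate the dominant behaviour as x → -∞; each term tends to a finite value or vanishes.
Limit = 2.

Final answer: 2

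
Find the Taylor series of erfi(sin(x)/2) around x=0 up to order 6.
-13·x^5/(480·√(π)) - x^3/(12·√(π)) + x/√(π)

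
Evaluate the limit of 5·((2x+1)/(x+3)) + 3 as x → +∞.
Evaluate the dominant behaviour as x → +∞; each term tends to a finite value or vanishes.
Limit = 13.

Final answer: 13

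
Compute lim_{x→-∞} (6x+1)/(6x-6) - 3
Evaluate the dominant behaviour as x → -∞; each term tends to a finite value or vanishes.
Limit = -2.

Final answer: -2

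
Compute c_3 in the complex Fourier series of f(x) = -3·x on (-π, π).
Compute the real Fourier coefficients first: a_3 = 0, b_3 = -2.
Then c_3 = (a_3 − i·b_3)/2 = i.

Final answer: i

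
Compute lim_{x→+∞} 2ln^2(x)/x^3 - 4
The quotient is an ∞/∞ indeterminate form as x → +∞.
The polynomial denominator x^3 dominates the logarithmic numerator (any positive power of x ≫ ln^2(x) as x → ∞), so the quotient → 0.
Adding the constant: 0 - 4 = -4. Limit = -4.

Final answer: -4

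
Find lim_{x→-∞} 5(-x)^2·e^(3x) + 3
The product is a 0·∞ indeterminate form at x → -∞.
Rewrite the product as 5(-x)^2 / e^(-3x) (an ∞/∞ form) and apply L'Hôpital, or use the standard hierarchy e^(3|x|) ≫ |(-x)^2| as x → -∞.
The indeterminate product → 0, so the limit = 3.

Final answer: 3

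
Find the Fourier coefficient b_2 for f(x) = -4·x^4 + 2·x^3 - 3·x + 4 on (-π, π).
b_2 = (1/π) ∫_{-π}^{π} f(x)·sin(2x) dx.
Evaluate the integral (use parity and integration by parts as needed): b_2 = 6 - 2·π^2.

Final answer: 6 - 2·π^2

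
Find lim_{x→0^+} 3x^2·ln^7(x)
This is a 0·∞ indeterminate form at x → 0⁺.
Rewrite the product as 3·ln^7(x) / x^(-2) and apply L'Hôpital, or use the standard hierarchy x^(-2) ≫ |ln x|^7 as x → 0⁺.
The indeterminate product → 0, so the limit = 0.

Final answer: 0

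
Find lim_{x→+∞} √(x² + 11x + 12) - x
As x → +∞: multiply by the conjugate to get (11x+12)/(√(x²+11x+12)+x); the denominator ~ 2x, so the limit is 11/2.
Limit = 11/2.

Final answer: 11/2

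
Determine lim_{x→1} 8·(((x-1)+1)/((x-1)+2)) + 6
Direct substitution at x = 1 gives 10.

Final answer: 10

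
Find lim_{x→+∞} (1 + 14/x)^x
As x → +∞: this is the defining limit (1 + 14/x)^x → e^14.
Limit = e^(14).

Final answer: e^(14)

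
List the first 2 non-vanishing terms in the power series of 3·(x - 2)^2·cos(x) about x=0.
12 - 12·x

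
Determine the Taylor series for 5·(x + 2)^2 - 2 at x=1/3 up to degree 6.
227/9 + 70·(x - 1/3)/3 + 5·(x - 1/3)^2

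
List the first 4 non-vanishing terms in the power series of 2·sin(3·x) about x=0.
-243·x^7/280 + 81·x^5/20 - 9·x^3 + 6·x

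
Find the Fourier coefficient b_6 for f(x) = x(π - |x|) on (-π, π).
b_6 = (1/π) ∫_{-π}^{π} f(x)·sin(6x) dx.
Evaluate the integral (use parity and integration by parts as needed): b_6 = 0.

Final answer: 0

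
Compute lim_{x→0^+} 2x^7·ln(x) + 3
The product is a 0·∞ indeterminate form at x → 0⁺.
Rewrite the product as 2·ln(x) / x^(-7) and apply L'Hôpital, or use the standard hierarchy x^(-7) ≫ |ln x| as x → 0⁺.
The indeterminate product → 0, so the limit = 3.

Final answer: 3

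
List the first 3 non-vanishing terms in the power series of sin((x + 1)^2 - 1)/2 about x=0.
-2·x^3/3 + x^2/2 + x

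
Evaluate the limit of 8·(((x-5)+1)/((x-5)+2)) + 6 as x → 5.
Direct substitution at x = 5 gives 10.

Final answer: 10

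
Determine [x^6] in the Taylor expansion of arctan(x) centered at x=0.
Expand to order 6: arctan(x) = x^5/5 - x^3/3 + x + O(x^7).
The coefficient of x^6 is 0.

Final answer: 0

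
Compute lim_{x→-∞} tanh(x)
Evaluate the dominant behaviour as x → -∞; each term tends to a finite value or vanishes.
Limit = -1.

Final answer: -1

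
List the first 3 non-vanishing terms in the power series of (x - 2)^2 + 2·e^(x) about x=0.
2·x^2 - 2·x + 6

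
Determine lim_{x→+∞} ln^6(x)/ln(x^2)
This is an ∞/∞ indeterminate form as x → +∞.
Write ln(x^2) = 2·ln(x), reducing the quotient to ln^5(x)/2 → ∞.
Limit = ∞.

Final answer: ∞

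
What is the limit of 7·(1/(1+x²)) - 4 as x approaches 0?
Direct substitution at x = 0 gives 3.

Final answer: 3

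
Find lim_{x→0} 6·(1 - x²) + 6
Direct substitution at x = 0 gives 12.

Final answer: 12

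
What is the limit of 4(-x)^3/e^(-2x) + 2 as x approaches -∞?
The quotient is an ∞/∞ indeterminate form as x → -∞.
Compare growth rates of the dominant terms (exponentials ≫ polynomials ≫ logarithms), or apply L'Hôpital's rule; the quotient → 0.
Adding the constant: 0 + 2 = 2. Limit = 2.

Final answer: 2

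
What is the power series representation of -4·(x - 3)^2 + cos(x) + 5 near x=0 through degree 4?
x^4/24 - 9·x^2/2 + 24·x - 30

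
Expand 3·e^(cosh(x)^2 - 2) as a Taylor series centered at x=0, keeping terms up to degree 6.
49·x^6·e^(-1)/30 + 5·x^4·e^(-1)/2 + 3·x^2·e^(-1) + 3·e^(-1)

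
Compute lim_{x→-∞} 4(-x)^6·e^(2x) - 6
The product is a 0·∞ indeterminate form at x → -∞.
Rewrite the product as 4(-x)^6 / e^(-2x) (an ∞/∞ form) and apply L'Hôpital, or use the standard hierarchy e^(2|x|) ≫ |(-x)^6| as x → -∞.
The indeterminate product → 0, so the limit = -6.

Final answer: -6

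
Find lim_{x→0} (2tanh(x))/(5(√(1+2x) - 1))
Both numerator and denominator → 0 as x → 0; this is a 0/0 indeterminate form.
Expand each to leading order near x = 0: numerator ~ 2·x, denominator ~ 5·x.
The limit of the ratio is 2/5.

Final answer: 2/5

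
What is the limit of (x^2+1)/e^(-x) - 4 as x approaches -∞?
The quotient is an ∞/∞ indeterminate form as x → -∞.
Compare growth rates of the dominant terms (exponentials ≫ polynomials ≫ logarithms), or apply L'Hôpital's rule; the quotient → 0.
Adding the constant: 0 - 4 = -4. Limit = -4.

Final answer: -4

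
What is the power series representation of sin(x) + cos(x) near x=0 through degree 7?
-x^7/5040 - x^6/720 + x^5/120 + x^4/24 - x^3/6 - x^2/2 + x + 1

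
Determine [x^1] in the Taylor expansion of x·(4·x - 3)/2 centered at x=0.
Expand to order 1: x·(4·x - 3)/2 = -3·x/2 + O(x^2).
The coefficient of x^1 is -3/2.

Final answer: -3/2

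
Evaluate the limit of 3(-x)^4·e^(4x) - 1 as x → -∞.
The product is a 0·∞ indeterminate form at x → -∞.
Rewrite the product as 3(-x)^4 / e^(-4x) (an ∞/∞ form) and apply L'Hôpital, or use the standard hierarchy e^(4|x|) ≫ |(-x)^4| as x → -∞.
The indeterminate product → 0, so the limit = -1.

Final answer: -1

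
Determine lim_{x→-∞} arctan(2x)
Evaluate the dominant behaviour as x → -∞; each term tends to a finite value or vanishes.
Limit = -π/2.

Final answer: -π/2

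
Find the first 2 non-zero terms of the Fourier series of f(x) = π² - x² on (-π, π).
4·cos(x) + 2·π^2/3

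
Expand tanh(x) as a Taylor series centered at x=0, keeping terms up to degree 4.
-x^3/3 + x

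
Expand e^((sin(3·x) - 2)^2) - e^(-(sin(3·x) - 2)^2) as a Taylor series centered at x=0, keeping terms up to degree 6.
x^6·(4293·e^(-4)/2 + 59373·e^(4)/10) + x^5·(-33777·e^(4)/10 + 8343·e^(-4)/10) + x^4·(-135·e^(-4)/2 + 2619·e^(4)/2) + x^3·(-378·e^(4) - 162·e^(-4)) + x^2·(-63·e^(-4) + 81·e^(4)) + x·(-12·e^(4) - 12·e^(-4)) - e^(-4) + e^(4)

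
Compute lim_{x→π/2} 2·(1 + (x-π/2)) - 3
Direct substitution at x = π/2 gives -1.

Final answer: -1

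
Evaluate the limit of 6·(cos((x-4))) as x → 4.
Direct substitution at x = 4 gives 6.

Final answer: 6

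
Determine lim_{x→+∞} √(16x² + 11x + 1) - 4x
As x → +∞: multiply by the conjugate to get (11x+1)/(√(16x²+11x+1)+4x); the denominator ~ 8x, so the limit is 11/8.
Limit = 11/8.

Final answer: 11/8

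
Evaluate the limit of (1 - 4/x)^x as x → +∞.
As x → +∞: this is the defining limit (1 - 4/x)^x → e^(-4).
Limit = e^(-4).

Final answer: e^(-4)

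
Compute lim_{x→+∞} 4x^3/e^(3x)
This is an ∞/∞ indeterminate form as x → +∞.
The exponential denominator e^(3x) dominates the polynomial numerator (e^x ≫ x^3 as x → ∞), so the quotient → 0.
Limit = 0.

Final answer: 0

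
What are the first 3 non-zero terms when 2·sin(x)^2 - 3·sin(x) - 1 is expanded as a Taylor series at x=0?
2·x^2 - 3·x - 1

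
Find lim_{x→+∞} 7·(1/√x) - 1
Evaluate the dominant behaviour as x → +∞; each term tends to a finite value or vanishes.
Limit = -1.

Final answer: -1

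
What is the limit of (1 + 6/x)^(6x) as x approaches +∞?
As x → +∞: write (1 + 6/x)^(6x) = ((1 + 6/x)^x)^6 → (e^6)^6 = e^36.
Limit = e^(36).

Final answer: e^(36)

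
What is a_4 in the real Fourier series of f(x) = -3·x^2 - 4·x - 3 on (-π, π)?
a_4 = (1/π) ∫_{-π}^{π} f(x)·cos(4x) dx.
Evaluate the integral (use parity and integration by parts as needed): a_4 = -3/4.

Final answer: -3/4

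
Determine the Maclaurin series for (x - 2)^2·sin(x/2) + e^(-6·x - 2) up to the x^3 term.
x^3·(5/12 - 36·e^(-2)) + x^2·(-2 + 18·e^(-2)) + x·(2 - 6·e^(-2)) + e^(-2)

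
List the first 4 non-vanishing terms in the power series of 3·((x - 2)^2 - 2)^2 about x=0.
-24·x^3 + 60·x^2 - 48·x + 12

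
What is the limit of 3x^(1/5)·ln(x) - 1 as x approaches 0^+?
The product is a 0·∞ indeterminate form at x → 0⁺.
Rewrite the product as 3·ln(x) / x^(-1/5) and apply L'Hôpital, or use the standard hierarchy x^(-1/5) ≫ |ln x| as x → 0⁺.
The indeterminate product → 0, so the limit = -1.

Final answer: -1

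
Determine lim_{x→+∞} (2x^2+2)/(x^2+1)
This is an ∞/∞ indeterminate form as x → +∞.
Divide numerator and denominator by x^2 and let the lower-order terms vanish; the leading terms give 2/1 = 2.
Limit = 2.

Final answer: 2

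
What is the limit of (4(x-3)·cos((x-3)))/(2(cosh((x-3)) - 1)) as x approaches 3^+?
Both numerator and denominator → 0 as x → 3^+; this is a 0/0 indeterminate form.
Expand each to leading order near x = 3: numerator ~ 4·(x - 3), denominator ~ (x - 3)^2.
The limit of the ratio is ∞.

Final answer: ∞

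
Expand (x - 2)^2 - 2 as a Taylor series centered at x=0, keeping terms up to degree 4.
x^2 - 4·x + 2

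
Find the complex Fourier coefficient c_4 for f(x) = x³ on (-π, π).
Compute the real Fourier coefficients first: a_4 = 0, b_4 = 3/16 - π^2/2.
Then c_4 = (a_4 − i·b_4)/2 = -3·i/32 + i·π^2/4.

Final answer: -3·i/32 + i·π^2/4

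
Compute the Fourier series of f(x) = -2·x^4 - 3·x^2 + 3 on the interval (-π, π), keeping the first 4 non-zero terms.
(-84 + 16·π^2)·cos(x) + (3 - 4·π^2)·cos(2·x) + (4/27 + 16·π^2/9)·cos(3·x) - 2·π^4/5 - π^2 + 3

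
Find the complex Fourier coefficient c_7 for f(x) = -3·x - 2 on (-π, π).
Compute the real Fourier coefficients first: a_7 = 0, b_7 = -6/7.
Then c_7 = (a_7 − i·b_7)/2 = 3·i/7.

Final answer: 3·i/7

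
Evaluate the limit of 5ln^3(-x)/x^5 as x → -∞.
This is an ∞/∞ indeterminate form as x → -∞.
Compare growth rates of the dominant terms (exponentials ≫ polynomials ≫ logarithms), or apply L'Hôpital's rule; the quotient → 0.
Limit = 0.

Final answer: 0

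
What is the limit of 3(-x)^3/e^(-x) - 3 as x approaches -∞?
The quotient is an ∞/∞ indeterminate form as x → -∞.
Compare growth rates of the dominant terms (exponentials ≫ polynomials ≫ logarithms), or apply L'Hôpital's rule; the quotient → 0.
Adding the constant: 0 - 3 = -3. Limit = -3.

Final answer: -3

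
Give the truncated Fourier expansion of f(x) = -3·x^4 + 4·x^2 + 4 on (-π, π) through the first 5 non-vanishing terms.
(-160 + 24·π^2)·cos(x) + (13 - 6·π^2)·cos(2·x) + (-32/9 + 8·π^2/3)·cos(3·x) + (25/16 - 3·π^2/2)·cos(4·x) - 3·π^4/5 + 4 + 4·π^2/3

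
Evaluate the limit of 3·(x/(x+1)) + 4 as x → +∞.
Evaluate the dominant behaviour as x → +∞; each term tends to a finite value or vanishes.
Limit = 7.

Final answer: 7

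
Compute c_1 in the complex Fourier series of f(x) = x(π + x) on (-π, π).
Compute the real Fourier coefficients first: a_1 = -4, b_1 = 2·π.
Then c_1 = (a_1 − i·b_1)/2 = -2 - i·π.

Final answer: -2 - i·π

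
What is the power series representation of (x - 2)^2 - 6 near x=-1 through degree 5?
3 - 6·(x + 1) + (x + 1)^2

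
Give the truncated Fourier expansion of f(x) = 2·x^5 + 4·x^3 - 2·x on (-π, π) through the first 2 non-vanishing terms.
(-72·π^2 + 4·π^4 + 428)·sin(x) + (-2·π^4 - 7 + 6·π^2)·sin(2·x)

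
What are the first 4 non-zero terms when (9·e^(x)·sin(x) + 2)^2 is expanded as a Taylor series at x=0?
174·x^3 + 117·x^2 + 36·x + 4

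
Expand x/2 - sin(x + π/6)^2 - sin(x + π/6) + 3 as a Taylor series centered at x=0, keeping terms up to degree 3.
5·√(3)·x^3/12 - x^2/4 + x·(1/2 - √(3)) + 9/4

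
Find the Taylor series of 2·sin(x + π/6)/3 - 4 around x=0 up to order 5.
√(3)·x^5/360 + x^4/72 - √(3)·x^3/18 - x^2/6 + √(3)·x/3 - 11/3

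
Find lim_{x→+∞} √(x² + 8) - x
This is an ∞ − ∞ indeterminate form.
Multiply and divide by the conjugate √(x²+8) + x; the x² terms cancel, leaving 8/(√(x²+8)+x) → 0.
Limit = 0.

Final answer: 0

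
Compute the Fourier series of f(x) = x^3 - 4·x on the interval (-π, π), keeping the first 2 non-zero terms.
(-20 + 2·π^2)·sin(x) + (11/2 - π^2)·sin(2·x)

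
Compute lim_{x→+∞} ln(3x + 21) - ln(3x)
This is an ∞ − ∞ indeterminate form.
Combine the logarithms: ln(3x+21) − ln(3x) = ln((3x+21)/(3x)) = ln(1 + 21/(3x)) → ln(1) = 0.
Limit = 0.

Final answer: 0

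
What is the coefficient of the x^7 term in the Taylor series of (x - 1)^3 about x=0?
Expand to order 7: (x - 1)^3 = x^3 - 3·x^2 + 3·x - 1 + O(x^8).
The coefficient of x^7 is 0.

Final answer: 0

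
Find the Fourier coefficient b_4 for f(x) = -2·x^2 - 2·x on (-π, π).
b_4 = (1/π) ∫_{-π}^{π} f(x)·sin(4x) dx.
Evaluate the integral (use parity and integration by parts as needed): b_4 = 1.

Final answer: 1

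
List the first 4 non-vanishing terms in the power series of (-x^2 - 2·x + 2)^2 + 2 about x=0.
x^4 + 4·x^3 - 8·x + 6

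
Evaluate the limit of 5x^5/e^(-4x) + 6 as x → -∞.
The quotient is an ∞/∞ indeterminate form as x → -∞.
Compare growth rates of the dominant terms (exponentials ≫ polynomials ≫ logarithms), or apply L'Hôpital's rule; the quotient → 0.
Adding the constant: 0 + 6 = 6. Limit = 6.

Final answer: 6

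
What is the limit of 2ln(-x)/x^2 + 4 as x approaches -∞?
The quotient is an ∞/∞ indeterminate form as x → -∞.
Compare growth rates of the dominant terms (exponentials ≫ polynomials ≫ logarithms), or apply L'Hôpital's rule; the quotient → 0.
Adding the constant: 0 + 4 = 4. Limit = 4.

Final answer: 4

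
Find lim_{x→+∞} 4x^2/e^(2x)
This is an ∞/∞ indeterminate form as x → +∞.
The exponential denominator e^(2x) dominates the polynomial numerator (e^x ≫ x^2 as x → ∞), so the quotient → 0.
Limit = 0.

Final answer: 0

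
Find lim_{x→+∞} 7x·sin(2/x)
As x → +∞: let u = 2/x → 0⁺; then 7·x·sin(2/x) = 7·2·sin(u)/u → 7·2·1 = 14.
Limit = 14.

Final answer: 14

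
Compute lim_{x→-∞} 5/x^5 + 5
Evaluate the dominant behaviour as x → -∞; each term tends to a finite value or vanishes.
Limit = 5.

Final answer: 5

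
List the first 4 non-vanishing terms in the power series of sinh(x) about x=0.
x^7/5040 + x^5/120 + x^3/6 + x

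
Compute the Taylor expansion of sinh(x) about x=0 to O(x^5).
x^3/6 + x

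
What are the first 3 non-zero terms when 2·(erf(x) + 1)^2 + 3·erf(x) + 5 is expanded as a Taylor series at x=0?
8·x^2/π + 14·x/√(π) + 7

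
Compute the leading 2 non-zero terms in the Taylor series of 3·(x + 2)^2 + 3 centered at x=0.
12·x + 15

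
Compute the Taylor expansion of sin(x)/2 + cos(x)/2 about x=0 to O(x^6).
x^5/240 + x^4/48 - x^3/12 - x^2/4 + x/2 + 1/2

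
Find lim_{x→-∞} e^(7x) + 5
Evaluate the dominant behaviour as x → -∞; each term tends to a finite value or vanishes.
Limit = 5.

Final answer: 5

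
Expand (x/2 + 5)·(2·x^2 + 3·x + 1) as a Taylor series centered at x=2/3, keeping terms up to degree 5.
560/27 + 193·(x - 2/3)/6 + 27·(x - 2/3)^2/2 + (x - 2/3)^3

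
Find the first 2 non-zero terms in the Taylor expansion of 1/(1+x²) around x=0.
1 - x^2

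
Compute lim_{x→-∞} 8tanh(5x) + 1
Evaluate the dominant behaviour as x → -∞; each term tends to a finite value or vanishes.
Limit = -7.

Final answer: -7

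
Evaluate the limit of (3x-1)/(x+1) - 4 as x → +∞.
Evaluate the dominant behaviour as x → +∞; each term tends to a finite value or vanishes.
Limit = -1.

Final answer: -1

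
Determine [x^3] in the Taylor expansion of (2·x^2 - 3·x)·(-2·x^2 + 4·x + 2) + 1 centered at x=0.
Expand to order 3: (2·x^2 - 3·x)·(-2·x^2 + 4·x + 2) + 1 = 14·x^3 - 8·x^2 - 6·x + 1 + O(x^4).
The coefficient of x^3 is 14.

Final answer: 14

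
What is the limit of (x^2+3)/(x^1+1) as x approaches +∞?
This is an ∞/∞ indeterminate form as x → +∞.
Divide numerator and denominator by x^2 and let the lower-order terms vanish; the numerator's degree 2 exceeds the denominator's degree 1, so the quotient diverges.
Limit = ∞.

Final answer: ∞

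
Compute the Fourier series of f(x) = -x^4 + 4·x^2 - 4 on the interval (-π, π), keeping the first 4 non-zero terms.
(-64 + 8·π^2)·cos(x) + (7 - 2·π^2)·cos(2·x) + (-64/27 + 8·π^2/9)·cos(3·x) - π^4/5 - 4 + 4·π^2/3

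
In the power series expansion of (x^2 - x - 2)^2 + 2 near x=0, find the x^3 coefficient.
Expand to order 3: (x^2 - x - 2)^2 + 2 = -2·x^3 - 3·x^2 + 4·x + 6 + O(x^4).
The coefficient of x^3 is -2.

Final answer: -2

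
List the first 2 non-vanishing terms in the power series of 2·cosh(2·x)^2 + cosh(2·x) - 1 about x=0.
10·x^2 + 2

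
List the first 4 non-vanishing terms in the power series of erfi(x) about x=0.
x^7/(21·√(π)) + x^5/(5·√(π)) + 2·x^3/(3·√(π)) + 2·x/√(π)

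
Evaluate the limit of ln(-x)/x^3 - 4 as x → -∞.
The quotient is an ∞/∞ indeterminate form as x → -∞.
Compare growth rates of the dominant terms (exponentials ≫ polynomials ≫ logarithms), or apply L'Hôpital's rule; the quotient → 0.
Adding the constant: 0 - 4 = -4. Limit = -4.

Final answer: -4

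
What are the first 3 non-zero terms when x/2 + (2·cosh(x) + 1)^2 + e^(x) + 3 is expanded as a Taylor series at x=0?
13·x^2/2 + 3·x/2 + 13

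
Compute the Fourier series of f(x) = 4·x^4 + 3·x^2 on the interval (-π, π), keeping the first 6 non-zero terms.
(180 - 32·π^2)·cos(x) + (-9 + 8·π^2)·cos(2·x) + (28/27 - 32·π^2/9)·cos(3·x) + 2·π^2·cos(4·x) + (-32·π^2/25 - 108/625)·cos(5·x) + π^2 + 4·π^4/5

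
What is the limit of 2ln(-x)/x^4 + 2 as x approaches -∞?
The quotient is an ∞/∞ indeterminate form as x → -∞.
Compare growth rates of the dominant terms (exponentials ≫ polynomials ≫ logarithms), or apply L'Hôpital's rule; the quotient → 0.
Adding the constant: 0 + 2 = 2. Limit = 2.

Final answer: 2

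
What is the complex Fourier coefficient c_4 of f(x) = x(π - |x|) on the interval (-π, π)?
Compute the real Fourier coefficients first: a_4 = 0, b_4 = 0.
Then c_4 = (a_4 − i·b_4)/2 = 0.

Final answer: 0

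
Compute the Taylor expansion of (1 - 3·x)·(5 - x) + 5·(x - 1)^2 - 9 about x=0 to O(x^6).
8·x^2 - 26·x + 1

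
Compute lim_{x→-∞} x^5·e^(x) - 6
The product is a 0·∞ indeterminate form at x → -∞.
Rewrite the product as x^5 / e^(-x) (an ∞/∞ form) and apply L'Hôpital, or use the standard hierarchy e^(|x|) ≫ |x^5| as x → -∞.
The indeterminate product → 0, so the limit = -6.

Final answer: -6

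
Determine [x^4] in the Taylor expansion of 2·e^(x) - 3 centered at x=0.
Expand to order 4: 2·e^(x) - 3 = x^4/12 + x^3/3 + x^2 + 2·x - 1 + O(x^5).
The coefficient of x^4 is 1/12.

Final answer: 1/12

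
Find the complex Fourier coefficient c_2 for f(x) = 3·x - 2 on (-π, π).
Compute the real Fourier coefficients first: a_2 = 0, b_2 = -3.
Then c_2 = (a_2 − i·b_2)/2 = 3·i/2.

Final answer: 3·i/2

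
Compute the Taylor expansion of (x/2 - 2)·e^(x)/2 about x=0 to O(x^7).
x^6/1440 + x^5/480 - x^3/24 - x^2/4 - 3·x/4 - 1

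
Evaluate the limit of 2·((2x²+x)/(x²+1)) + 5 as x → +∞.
Evaluate the dominant behaviour as x → +∞; each term tends to a finite value or vanishes.
Limit = 9.

Final answer: 9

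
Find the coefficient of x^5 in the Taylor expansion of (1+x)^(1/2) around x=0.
Expand to order 5: (1+x)^(1/2) = 7·x^5/256 - 5·x^4/128 + x^3/16 - x^2/8 + x/2 + 1 + O(x^6).
The coefficient of x^5 is 7/256.

Final answer: 7/256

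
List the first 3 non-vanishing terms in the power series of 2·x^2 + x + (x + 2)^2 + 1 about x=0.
3·x^2 + 5·x + 5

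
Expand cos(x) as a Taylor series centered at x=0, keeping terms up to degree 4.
x^4/24 - x^2/2 + 1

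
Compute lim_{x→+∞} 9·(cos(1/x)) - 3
Evaluate the dominant behaviour as x → +∞; each term tends to a finite value or vanishes.
Limit = 6.

Final answer: 6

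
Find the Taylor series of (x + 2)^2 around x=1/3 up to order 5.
49/9 + 14·(x - 1/3)/3 + (x - 1/3)^2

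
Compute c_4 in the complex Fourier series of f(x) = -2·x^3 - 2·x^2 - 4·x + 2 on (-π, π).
Compute the real Fourier coefficients first: a_4 = -1/2, b_4 = 13/8 + π^2.
Then c_4 = (a_4 − i·b_4)/2 = -1/4 - i·π^2/2 - 13·i/16.

Final answer: -1/4 - i·π^2/2 - 13·i/16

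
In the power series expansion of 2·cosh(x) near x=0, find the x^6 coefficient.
Expand to order 6: 2·cosh(x) = x^6/360 + x^4/12 + x^2 + 2 + O(x^7).
The coefficient of x^6 is 1/360.

Final answer: 1/360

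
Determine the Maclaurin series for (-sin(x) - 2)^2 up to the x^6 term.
2·x^6/45 + x^5/30 - x^4/3 - 2·x^3/3 + x^2 + 4·x + 4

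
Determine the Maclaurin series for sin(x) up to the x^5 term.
x^5/120 - x^3/6 + x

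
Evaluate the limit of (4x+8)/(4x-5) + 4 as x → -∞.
Evaluate the dominant behaviour as x → -∞; each term tends to a finite value or vanishes.
Limit = 5.

Final answer: 5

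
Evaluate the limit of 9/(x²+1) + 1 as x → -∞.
Evaluate the dominant behaviour as x → -∞; each term tends to a finite value or vanishes.
Limit = 1.

Final answer: 1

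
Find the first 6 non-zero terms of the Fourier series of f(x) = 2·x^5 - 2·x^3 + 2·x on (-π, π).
(-84·π^2 + 4·π^4 + 508)·sin(x) + (-2·π^4 - 20 + 12·π^2)·sin(2·x) + (-116·π^2/27 + 340/81 + 4·π^4/3)·sin(3·x) + (-π^4 - 59/32 + 9·π^2/4)·sin(4·x) + (-36·π^2/25 + 716/625 + 4·π^4/5)·sin(5·x) + (-2·π^4/3 - 68/81 + 28·π^2/27)·sin(6·x)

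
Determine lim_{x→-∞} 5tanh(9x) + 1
Evaluate the dominant behaviour as x → -∞; each term tends to a finite value or vanishes.
Limit = -4.

Final answer: -4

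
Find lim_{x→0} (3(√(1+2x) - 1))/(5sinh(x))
Both numerator and denominator → 0 as x → 0; this is a 0/0 indeterminate form.
Expand each to leading order near x = 0: numerator ~ 3·x, denominator ~ 5·x.
The limit of the ratio is 3/5.

Final answer: 3/5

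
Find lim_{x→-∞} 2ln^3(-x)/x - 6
The quotient is an ∞/∞ indeterminate form as x → -∞.
Compare growth rates of the dominant terms (exponentials ≫ polynomials ≫ logarithms), or apply L'Hôpital's rule; the quotient → 0.
Adding the constant: 0 - 6 = -6. Limit = -6.

Final answer: -6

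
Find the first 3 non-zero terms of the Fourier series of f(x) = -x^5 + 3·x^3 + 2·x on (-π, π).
(-272 - 2·π^4 + 46·π^2)·sin(x) + (-8·π^2 + 10 + π^4)·sin(2·x) + (-2·π^4/3 - 80/81 + 94·π^2/27)·sin(3·x)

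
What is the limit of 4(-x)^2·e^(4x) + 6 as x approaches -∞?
The product is a 0·∞ indeterminate form at x → -∞.
Rewrite the product as 4(-x)^2 / e^(-4x) (an ∞/∞ form) and apply L'Hôpital, or use the standard hierarchy e^(4|x|) ≫ |(-x)^2| as x → -∞.
The indeterminate product → 0, so the limit = 6.

Final answer: 6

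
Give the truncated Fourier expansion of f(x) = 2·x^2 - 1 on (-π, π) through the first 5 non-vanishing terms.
-8·cos(x) + 2·cos(2·x) - 8·cos(3·x)/9 + cos(4·x)/2 - 1 + 2·π^2/3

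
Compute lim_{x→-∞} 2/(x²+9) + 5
Evaluate the dominant behaviour as x → -∞; each term tends to a finite value or vanishes.
Limit = 5.

Final answer: 5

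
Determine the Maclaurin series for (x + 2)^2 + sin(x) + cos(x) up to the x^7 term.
-x^7/5040 - x^6/720 + x^5/120 + x^4/24 - x^3/6 + x^2/2 + 5·x + 5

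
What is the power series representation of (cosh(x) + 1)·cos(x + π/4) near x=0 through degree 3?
-√(2)·x^3/12 - √(2)·x^2/4 - √(2)·x + √(2)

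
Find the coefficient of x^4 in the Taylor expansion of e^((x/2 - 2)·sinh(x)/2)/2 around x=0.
Expand to order 4: e^((x/2 - 2)·sinh(x)/2)/2 = 13·x^4/64 - 7·x^3/24 + 3·x^2/8 - x/2 + 1/2 + O(x^5).
The coefficient of x^4 is 13/64.

Final answer: 13/64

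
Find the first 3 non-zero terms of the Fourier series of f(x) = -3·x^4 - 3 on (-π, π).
(-144 + 24·π^2)·cos(x) + (9 - 6·π^2)·cos(2·x) - 3·π^4/5 - 3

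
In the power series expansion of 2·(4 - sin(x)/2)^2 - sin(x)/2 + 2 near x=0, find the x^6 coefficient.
Expand to order 6: 2·(4 - sin(x)/2)^2 - sin(x)/2 + 2 = x^6/45 - 17·x^5/240 - x^4/6 + 17·x^3/12 + x^2/2 - 17·x/2 + 34 + O(x^7).
The coefficient of x^6 is 1/45.

Final answer: 1/45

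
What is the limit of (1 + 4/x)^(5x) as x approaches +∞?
As x → +∞: write (1 + 4/x)^(5x) = ((1 + 4/x)^x)^5 → (e^4)^5 = e^20.
Limit = e^(20).

Final answer: e^(20)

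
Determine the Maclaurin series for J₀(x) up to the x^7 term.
-x^6/2304 + x^4/64 - x^2/4 + 1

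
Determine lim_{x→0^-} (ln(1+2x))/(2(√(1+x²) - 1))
Both numerator and denominator → 0 as x → 0^-; this is a 0/0 indeterminate form.
Expand each to leading order near x = 0: numerator ~ 2·x, denominator ~ x^2.
The limit of the ratio is -∞.

Final answer: -∞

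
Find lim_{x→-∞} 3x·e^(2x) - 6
The product is a 0·∞ indeterminate form at x → -∞.
Rewrite the product as 3x / e^(-2x) (an ∞/∞ form) and apply L'Hôpital, or use the standard hierarchy e^(2|x|) ≫ |x| as x → -∞.
The indeterminate product → 0, so the limit = -6.

Final answer: -6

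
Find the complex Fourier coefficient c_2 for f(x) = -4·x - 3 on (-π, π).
Compute the real Fourier coefficients first: a_2 = 0, b_2 = 4.
Then c_2 = (a_2 − i·b_2)/2 = -2·i.

Final answer: -2·i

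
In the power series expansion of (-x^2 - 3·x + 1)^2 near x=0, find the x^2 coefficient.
Expand to order 2: (-x^2 - 3·x + 1)^2 = 7·x^2 - 6·x + 1 + O(x^3).
The coefficient of x^2 is 7.

Final answer: 7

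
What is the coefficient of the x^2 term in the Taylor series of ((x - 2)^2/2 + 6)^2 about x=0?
Expand to order 2: ((x - 2)^2/2 + 6)^2 = 12·x^2 - 32·x + 64 + O(x^3).
The coefficient of x^2 is 12.

Final answer: 12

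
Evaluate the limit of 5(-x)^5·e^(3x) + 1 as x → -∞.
The product is a 0·∞ indeterminate form at x → -∞.
Rewrite the product as 5(-x)^5 / e^(-3x) (an ∞/∞ form) and apply L'Hôpital, or use the standard hierarchy e^(3|x|) ≫ |(-x)^5| as x → -∞.
The indeterminate product → 0, so the limit = 1.

Final answer: 1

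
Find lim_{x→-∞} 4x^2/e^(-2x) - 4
The quotient is an ∞/∞ indeterminate form as x → -∞.
Compare growth rates of the dominant terms (exponentials ≫ polynomials ≫ logarithms), or apply L'Hôpital's rule; the quotient → 0.
Adding the constant: 0 - 4 = -4. Limit = -4.

Final answer: -4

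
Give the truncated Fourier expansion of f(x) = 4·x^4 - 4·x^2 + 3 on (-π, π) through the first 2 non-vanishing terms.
(208 - 32·π^2)·cos(x) - 4·π^2/3 + 3 + 4·π^4/5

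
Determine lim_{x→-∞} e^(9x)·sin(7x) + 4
Evaluate the dominant behaviour as x → -∞; each term tends to a finite value or vanishes.
Limit = 4.

Final answer: 4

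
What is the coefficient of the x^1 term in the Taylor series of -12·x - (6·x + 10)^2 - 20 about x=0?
Expand to order 1: -12·x - (6·x + 10)^2 - 20 = -132·x - 120 + O(x^2).
The coefficient of x^1 is -132.

Final answer: -132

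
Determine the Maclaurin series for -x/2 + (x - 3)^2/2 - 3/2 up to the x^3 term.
x^2/2 - 7·x/2 + 3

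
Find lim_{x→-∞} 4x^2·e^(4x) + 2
The product is a 0·∞ indeterminate form at x → -∞.
Rewrite the product as 4x^2 / e^(-4x) (an ∞/∞ form) and apply L'Hôpital, or use the standard hierarchy e^(4|x|) ≫ |x^2| as x → -∞.
The indeterminate product → 0, so the limit = 2.

Final answer: 2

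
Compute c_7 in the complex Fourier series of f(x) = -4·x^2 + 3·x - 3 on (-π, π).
Compute the real Fourier coefficients first: a_7 = 16/49, b_7 = 6/7.
Then c_7 = (a_7 − i·b_7)/2 = 8/49 - 3·i/7.

Final answer: 8/49 - 3·i/7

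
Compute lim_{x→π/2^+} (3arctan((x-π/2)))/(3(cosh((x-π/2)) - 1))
Both numerator and denominator → 0 as x → π/2^+; this is a 0/0 indeterminate form.
Expand each to leading order near x = π/2: numerator ~ 3·(x - π/2), denominator ~ 3·(x - π/2)^2/2.
The limit of the ratio is ∞.

Final answer: ∞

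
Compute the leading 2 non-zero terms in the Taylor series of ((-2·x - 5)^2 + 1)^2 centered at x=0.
1040·x + 676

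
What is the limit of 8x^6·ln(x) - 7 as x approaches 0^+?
The product is a 0·∞ indeterminate form at x → 0⁺.
Rewrite the product as 8·ln(x) / x^(-6) and apply L'Hôpital, or use the standard hierarchy x^(-6) ≫ |ln x| as x → 0⁺.
The indeterminate product → 0, so the limit = -7.

Final answer: -7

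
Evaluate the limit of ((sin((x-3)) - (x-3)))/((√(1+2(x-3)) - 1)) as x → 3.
Both numerator and denominator → 0 as x → 3; this is a 0/0 indeterminate form.
Expand each to leading order near x = 3: numerator ~ -(x - 3)^3/6, denominator ~ (x - 3).
The limit of the ratio is 0.

Final answer: 0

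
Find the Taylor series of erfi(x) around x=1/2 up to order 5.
erfi(1/2) + 2·e^(1/4)·(x - 1/2)/√(π) + e^(1/4)·(x - 1/2)^2/√(π) + e^(1/4)·(x - 1/2)^3/√(π) + 7·e^(1/4)·(x - 1/2)^4/(12·√(π)) + 5·e^(1/4)·(x - 1/2)^5/(12·√(π))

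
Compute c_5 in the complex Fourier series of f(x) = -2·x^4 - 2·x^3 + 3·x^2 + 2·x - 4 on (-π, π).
Compute the real Fourier coefficients first: a_5 = -396/625 + 16·π^2/25, b_5 = 124/125 - 4·π^2/5.
Then c_5 = (a_5 − i·b_5)/2 = -198/625 + 8·π^2/25 - 62·i/125 + 2·i·π^2/5.

Final answer: -198/625 + 8·π^2/25 - 62·i/125 + 2·i·π^2/5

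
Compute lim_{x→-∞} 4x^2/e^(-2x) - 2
The quotient is an ∞/∞ indeterminate form as x → -∞.
Compare growth rates of the dominant terms (exponentials ≫ polynomials ≫ logarithms), or apply L'Hôpital's rule; the quotient → 0.
Adding the constant: 0 - 2 = -2. Limit = -2.

Final answer: -2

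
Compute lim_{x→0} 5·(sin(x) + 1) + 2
Direct substitution at x = 0 gives 7.

Final answer: 7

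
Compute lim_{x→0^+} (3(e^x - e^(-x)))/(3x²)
Both numerator and denominator → 0 as x → 0^+; this is a 0/0 indeterminate form.
Expand each to leading order near x = 0: numerator ~ 6·x, denominator ~ 3·x^2.
The limit of the ratio is ∞.

Final answer: ∞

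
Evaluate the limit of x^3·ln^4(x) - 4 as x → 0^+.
The product is a 0·∞ indeterminate form at x → 0⁺.
Rewrite the product as ln^4(x) / x^(-3) and apply L'Hôpital, or use the standard hierarchy x^(-3) ≫ |ln x|^4 as x → 0⁺.
The indeterminate product → 0, so the limit = -4.

Final answer: -4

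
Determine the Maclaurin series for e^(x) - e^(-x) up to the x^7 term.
x^7/2520 + x^5/60 + x^3/3 + 2·x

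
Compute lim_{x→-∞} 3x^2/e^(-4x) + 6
The quotient is an ∞/∞ indeterminate form as x → -∞.
Compare growth rates of the dominant terms (exponentials ≫ polynomials ≫ logarithms), or apply L'Hôpital's rule; the quotient → 0.
Adding the constant: 0 + 6 = 6. Limit = 6.

Final answer: 6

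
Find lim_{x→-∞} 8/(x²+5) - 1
Evaluate the dominant behaviour as x → -∞; each term tends to a finite value or vanishes.
Limit = -1.

Final answer: -1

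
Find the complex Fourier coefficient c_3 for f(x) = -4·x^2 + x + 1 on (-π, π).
Compute the real Fourier coefficients first: a_3 = 16/9, b_3 = 2/3.
Then c_3 = (a_3 − i·b_3)/2 = 8/9 - i/3.

Final answer: 8/9 - i/3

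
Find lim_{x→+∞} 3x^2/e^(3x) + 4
The quotient is an ∞/∞ indeterminate form as x → +∞.
The exponential denominator e^(3x) dominates the polynomial numerator (e^x ≫ x^2 as x → ∞), so the quotient → 0.
Adding the constant: 0 + 4 = 4. Limit = 4.

Final answer: 4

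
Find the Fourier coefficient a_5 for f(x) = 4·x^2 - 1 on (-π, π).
a_5 = (1/π) ∫_{-π}^{π} f(x)·cos(5x) dx.
Evaluate the integral (use parity and integration by parts as needed): a_5 = -16/25.

Final answer: -16/25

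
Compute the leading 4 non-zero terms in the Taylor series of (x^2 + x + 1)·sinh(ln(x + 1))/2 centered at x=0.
-x^4/4 + x^3/2 + x^2/4 + x/2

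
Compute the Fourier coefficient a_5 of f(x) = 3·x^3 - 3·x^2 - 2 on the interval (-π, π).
a_5 = (1/π) ∫_{-π}^{π} f(x)·cos(5x) dx.
Evaluate the integral (use parity and integration by parts as needed): a_5 = 12/25.

Final answer: 12/25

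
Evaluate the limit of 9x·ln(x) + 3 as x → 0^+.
The product is a 0·∞ indeterminate form at x → 0⁺.
Rewrite the product as 9·ln(x) / x^(-1) and apply L'Hôpital, or use the standard hierarchy x^(-1) ≫ |ln x| as x → 0⁺.
The indeterminate product → 0, so the limit = 3.

Final answer: 3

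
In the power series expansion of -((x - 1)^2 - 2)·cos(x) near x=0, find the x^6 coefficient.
Expand to order 6: -((x - 1)^2 - 2)·cos(x) = -31·x^6/720 + x^5/12 + 13·x^4/24 - x^3 - 3·x^2/2 + 2·x + 1 + O(x^7).
The coefficient of x^6 is -31/720.

Final answer: -31/720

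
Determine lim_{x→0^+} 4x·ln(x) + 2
The product is a 0·∞ indeterminate form at x → 0⁺.
Rewrite the product as 4·ln(x) / x^(-1) and apply L'Hôpital, or use the standard hierarchy x^(-1) ≫ |ln x| as x → 0⁺.
The indeterminate product → 0, so the limit = 2.

Final answer: 2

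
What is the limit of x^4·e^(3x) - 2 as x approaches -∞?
The product is a 0·∞ indeterminate form at x → -∞.
Rewrite the product as x^4 / e^(-3x) (an ∞/∞ form) and apply L'Hôpital, or use the standard hierarchy e^(3|x|) ≫ |x^4| as x → -∞.
The indeterminate product → 0, so the limit = -2.

Final answer: -2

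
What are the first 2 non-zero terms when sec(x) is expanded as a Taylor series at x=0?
x^2/2 + 1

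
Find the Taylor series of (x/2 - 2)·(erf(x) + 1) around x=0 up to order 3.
4·x^3/(3·√(π)) + x^2/√(π) + x·(1/2 - 4/√(π)) - 2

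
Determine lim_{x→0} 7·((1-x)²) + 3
Direct substitution at x = 0 gives 10.

Final answer: 10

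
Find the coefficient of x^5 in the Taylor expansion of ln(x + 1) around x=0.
Expand to order 5: ln(x + 1) = x^5/5 - x^4/4 + x^3/3 - x^2/2 + x + O(x^6).
The coefficient of x^5 is 1/5.

Final answer: 1/5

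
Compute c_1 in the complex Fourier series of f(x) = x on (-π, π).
Compute the real Fourier coefficients first: a_1 = 0, b_1 = 2.
Then c_1 = (a_1 − i·b_1)/2 = -i.

Final answer: -i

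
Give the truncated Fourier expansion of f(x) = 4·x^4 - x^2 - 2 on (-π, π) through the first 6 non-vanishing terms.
(196 - 32·π^2)·cos(x) + (-13 + 8·π^2)·cos(2·x) + (76/27 - 32·π^2/9)·cos(3·x) + (-1 + 2·π^2)·cos(4·x) + (292/625 - 32·π^2/25)·cos(5·x) - π^2/3 - 2 + 4·π^4/5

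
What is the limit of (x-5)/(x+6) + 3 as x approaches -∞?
Evaluate the dominant behaviour as x → -∞; each term tends to a finite value or vanishes.
Limit = 4.

Final answer: 4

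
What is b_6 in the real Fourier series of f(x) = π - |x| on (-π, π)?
b_6 = (1/π) ∫_{-π}^{π} f(x)·sin(6x) dx.
Evaluate the integral (use parity and integration by parts as needed): b_6 = 0.

Final answer: 0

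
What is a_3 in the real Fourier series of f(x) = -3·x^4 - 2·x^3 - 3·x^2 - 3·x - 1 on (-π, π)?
a_3 = (1/π) ∫_{-π}^{π} f(x)·cos(3x) dx.
Evaluate the integral (use parity and integration by parts as needed): a_3 = -4/9 + 8·π^2/3.

Final answer: -4/9 + 8·π^2/3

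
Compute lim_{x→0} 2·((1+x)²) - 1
Direct substitution at x = 0 gives 1.

Final answer: 1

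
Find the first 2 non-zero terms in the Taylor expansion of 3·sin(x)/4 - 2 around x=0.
3·x/4 - 2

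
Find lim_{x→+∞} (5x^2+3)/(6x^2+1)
This is an ∞/∞ indeterminate form as x → +∞.
Divide numerator and denominator by x^2 and let the lower-order terms vanish; the leading terms give 5/6.
Limit = 5/6.

Final answer: 5/6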